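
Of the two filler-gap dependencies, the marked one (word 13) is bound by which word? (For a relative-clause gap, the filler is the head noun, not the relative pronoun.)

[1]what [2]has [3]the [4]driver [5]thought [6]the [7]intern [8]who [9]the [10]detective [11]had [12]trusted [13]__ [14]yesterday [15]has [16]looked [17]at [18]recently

7

The marked gap is inside the relative clause, the direct object of "trusted".
Its filler is the head noun "intern" (via "who"), at word 7.
(The other dependency links word 1 to a gap after word 17.)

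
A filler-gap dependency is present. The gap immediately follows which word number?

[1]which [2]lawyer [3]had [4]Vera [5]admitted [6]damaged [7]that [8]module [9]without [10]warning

The displaced element is "which lawyer" (word 2).
It is linked across 1 clause boundary (Ø).
It functions as the subject of "damaged", so the gap sits immediately after word 5 ("admitted").
Base order: Vera had admitted that which lawyer damaged that module without warning.

5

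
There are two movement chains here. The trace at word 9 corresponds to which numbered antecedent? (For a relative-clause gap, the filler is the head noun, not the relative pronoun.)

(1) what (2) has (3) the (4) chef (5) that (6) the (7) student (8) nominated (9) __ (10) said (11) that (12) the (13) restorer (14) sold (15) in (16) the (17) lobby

4

The marked gap is inside the relative clause, the direct object of "nominated".
Its filler is the head noun "chef" (via "that"), at word 4.
(The other dependency links word 1 to a gap after word 14.)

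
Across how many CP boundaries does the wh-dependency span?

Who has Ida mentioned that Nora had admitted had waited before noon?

2

"who" is extracted from the subject of "waited".
Boundaries crossed, outermost first: [that], [Ø] — 2 in total.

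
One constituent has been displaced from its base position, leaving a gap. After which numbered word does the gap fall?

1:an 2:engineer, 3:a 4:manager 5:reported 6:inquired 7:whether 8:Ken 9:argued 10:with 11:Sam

The displaced element is "an engineer" (word 2).
It is linked across 1 clause boundary (Ø).
It functions as the subject of "inquired", so the gap sits immediately after word 5 ("reported").
Base order: A manager reported that an engineer inquired whether Ken argued with Sam.

5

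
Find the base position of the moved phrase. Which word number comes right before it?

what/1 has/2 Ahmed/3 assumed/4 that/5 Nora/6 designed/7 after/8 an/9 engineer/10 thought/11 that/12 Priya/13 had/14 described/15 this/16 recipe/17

The displaced element is "what" (word 1).
It is linked across 1 clause boundary (that).
It functions as the direct object of "designed", so the gap sits immediately after word 7 ("designed").
Base order: Ahmed has assumed that Nora designed what after an engineer thought that Priya had described this recipe.

7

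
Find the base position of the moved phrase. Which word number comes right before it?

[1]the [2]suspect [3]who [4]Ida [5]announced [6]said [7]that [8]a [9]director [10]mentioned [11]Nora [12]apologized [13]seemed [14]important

5

The displaced element is "the suspect" (word 2).
It is linked across 1 clause boundary (Ø).
It functions as the subject of "said", so the gap sits immediately after word 5 ("announced").
Base order: Ida announced that the suspect said that a director mentioned Nora apologized.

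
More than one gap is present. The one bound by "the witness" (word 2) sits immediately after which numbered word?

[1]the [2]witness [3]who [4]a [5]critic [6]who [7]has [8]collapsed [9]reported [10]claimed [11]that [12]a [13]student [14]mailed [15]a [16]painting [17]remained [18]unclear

The displaced element is "the witness" (word 2).
It is linked across 1 clause boundary (Ø).
It functions as the subject of "claimed", so the gap sits immediately after word 9 ("reported").
Base order: A critic who has collapsed reported that the witness claimed that a student mailed a painting.

9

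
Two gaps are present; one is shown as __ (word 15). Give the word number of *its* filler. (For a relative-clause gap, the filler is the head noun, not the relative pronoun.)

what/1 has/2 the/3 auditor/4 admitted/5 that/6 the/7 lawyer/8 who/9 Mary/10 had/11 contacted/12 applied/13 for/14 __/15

The marked gap is the object of the preposition "for" of "applied".
Its filler is the fronted wh-phrase "what", at word 1.
(The other dependency links word 8 to a gap after word 12.)

1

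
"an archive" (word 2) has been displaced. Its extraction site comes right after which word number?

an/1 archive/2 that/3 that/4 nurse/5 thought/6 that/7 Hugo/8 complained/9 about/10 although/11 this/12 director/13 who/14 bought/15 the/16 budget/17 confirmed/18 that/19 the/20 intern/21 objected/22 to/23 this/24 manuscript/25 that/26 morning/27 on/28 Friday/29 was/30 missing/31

10

The displaced element is "an archive" (word 2).
It is linked across 1 clause boundary (that).
It functions as the object of the preposition "about" of "complained", so the gap sits immediately after word 10 ("about").
Base order: That nurse thought that Hugo complained about an archive although this director who bought the budget confirmed that the intern objected to this manuscript that morning on Friday.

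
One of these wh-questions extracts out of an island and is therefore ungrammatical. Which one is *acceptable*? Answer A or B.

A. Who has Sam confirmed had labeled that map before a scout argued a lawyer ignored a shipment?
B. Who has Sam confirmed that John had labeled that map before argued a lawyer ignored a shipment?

In B, the wh-phrase is extracted from inside an adjunct island (introduced by "before"), which blocks movement.
In A, the extraction path crosses only that-complement boundaries, which are transparent.
So A is grammatical.

A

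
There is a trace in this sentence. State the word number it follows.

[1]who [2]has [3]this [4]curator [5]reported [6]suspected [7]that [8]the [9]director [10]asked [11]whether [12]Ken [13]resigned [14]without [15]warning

5

The displaced element is "who" (word 1).
It is linked across 1 clause boundary (Ø).
It functions as the subject of "suspected", so the gap sits immediately after word 5 ("reported").
Base order: This curator has reported that who suspected that the director asked whether Ken resigned without warning.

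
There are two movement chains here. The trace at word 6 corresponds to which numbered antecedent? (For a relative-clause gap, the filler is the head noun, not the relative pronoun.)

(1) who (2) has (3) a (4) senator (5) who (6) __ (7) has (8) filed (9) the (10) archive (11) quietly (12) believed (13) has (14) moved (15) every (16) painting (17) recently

4

The marked gap is inside the relative clause, the subject of "filed".
Its filler is the head noun "senator" (via "who"), at word 4.
(The other dependency links word 1 to a gap after word 12.)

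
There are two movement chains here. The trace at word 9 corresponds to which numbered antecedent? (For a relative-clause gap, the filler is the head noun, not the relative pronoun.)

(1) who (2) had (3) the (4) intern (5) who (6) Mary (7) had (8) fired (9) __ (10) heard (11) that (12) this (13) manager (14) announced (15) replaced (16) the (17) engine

The marked gap is inside the relative clause, the direct object of "fired".
Its filler is the head noun "intern" (via "who"), at word 4.
(The other dependency links word 1 to a gap after word 14.)

4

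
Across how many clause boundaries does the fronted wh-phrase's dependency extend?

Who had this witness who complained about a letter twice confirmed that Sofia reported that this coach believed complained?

3

"who" is extracted from the subject of "complained".
Boundaries crossed, outermost first: [that], [that], [Ø] — 3 in total.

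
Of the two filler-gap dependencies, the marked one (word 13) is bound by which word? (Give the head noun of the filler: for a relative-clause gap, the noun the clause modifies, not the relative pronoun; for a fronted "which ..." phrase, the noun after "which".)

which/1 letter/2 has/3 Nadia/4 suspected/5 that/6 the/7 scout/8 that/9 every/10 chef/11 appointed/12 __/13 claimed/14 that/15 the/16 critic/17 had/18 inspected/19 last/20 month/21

8

The marked gap is inside the relative clause, the direct object of "appointed".
Its filler is the head noun "scout" (via "that"), at word 8.
(The other dependency links word 2 to a gap after word 19.)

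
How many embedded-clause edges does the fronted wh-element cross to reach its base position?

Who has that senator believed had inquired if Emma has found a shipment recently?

"who" is extracted from the subject of "inquired".
Boundaries crossed, outermost first: [Ø] — 1 in total.

1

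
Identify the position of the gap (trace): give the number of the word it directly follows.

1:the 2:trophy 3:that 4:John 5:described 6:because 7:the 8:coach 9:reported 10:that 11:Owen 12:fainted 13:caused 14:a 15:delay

5

The displaced element is "the trophy" (word 2).
It functions as the direct object of "described", so the gap sits immediately after word 5 ("described").
Base order: John described the trophy because the coach reported that Owen fainted.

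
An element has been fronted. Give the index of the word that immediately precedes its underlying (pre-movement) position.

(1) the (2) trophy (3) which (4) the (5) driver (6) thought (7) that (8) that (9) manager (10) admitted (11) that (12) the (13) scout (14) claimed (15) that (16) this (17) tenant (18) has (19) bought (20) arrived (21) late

19

The displaced element is "the trophy" (word 2).
It is linked across 3 clause boundaries (that → that → that).
It functions as the direct object of "bought", so the gap sits immediately after word 19 ("bought").
Base order: The driver thought that that manager admitted that the scout claimed that this tenant has bought the trophy.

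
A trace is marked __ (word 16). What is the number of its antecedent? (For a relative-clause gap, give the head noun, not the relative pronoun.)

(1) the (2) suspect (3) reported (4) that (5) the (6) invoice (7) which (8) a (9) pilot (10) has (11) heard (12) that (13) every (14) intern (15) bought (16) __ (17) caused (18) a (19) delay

6

The gap at 16 is the object of "bought", inside a relative clause.
The relative pronoun is "which" (word 7); it is bound by the head noun immediately before it.
Its filler is the head noun "invoice", at word 6.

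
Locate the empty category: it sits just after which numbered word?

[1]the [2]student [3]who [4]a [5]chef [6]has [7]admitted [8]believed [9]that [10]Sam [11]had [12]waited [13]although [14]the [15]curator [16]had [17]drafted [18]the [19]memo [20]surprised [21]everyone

7

The displaced element is "the student" (word 2).
It is linked across 1 clause boundary (Ø).
It functions as the subject of "believed", so the gap sits immediately after word 7 ("admitted").
Base order: A chef has admitted that the student believed that Sam had waited although the curator had drafted the memo.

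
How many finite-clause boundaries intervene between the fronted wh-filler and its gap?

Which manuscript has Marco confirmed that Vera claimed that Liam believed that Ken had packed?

"which manuscript" is extracted from the object of "packed".
Boundaries crossed, outermost first: [that], [that], [that] — 3 in total.

3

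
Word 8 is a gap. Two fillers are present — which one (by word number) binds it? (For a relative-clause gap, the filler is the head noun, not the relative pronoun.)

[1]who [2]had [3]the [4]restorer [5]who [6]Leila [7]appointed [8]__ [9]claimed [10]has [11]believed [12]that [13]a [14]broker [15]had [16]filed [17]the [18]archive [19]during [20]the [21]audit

4

The marked gap is inside the relative clause, the direct object of "appointed".
Its filler is the head noun "restorer" (via "who"), at word 4.
(The other dependency links word 1 to a gap after word 9.)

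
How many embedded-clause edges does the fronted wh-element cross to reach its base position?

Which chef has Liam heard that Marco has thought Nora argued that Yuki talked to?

3

"which chef" is extracted from the PP object of "talked".
Boundaries crossed, outermost first: [that], [Ø], [that] — 3 in total.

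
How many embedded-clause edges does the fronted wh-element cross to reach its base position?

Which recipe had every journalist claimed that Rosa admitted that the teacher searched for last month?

"which recipe" is extracted from the PP object of "searched".
Boundaries crossed, outermost first: [that], [that] — 2 in total.

2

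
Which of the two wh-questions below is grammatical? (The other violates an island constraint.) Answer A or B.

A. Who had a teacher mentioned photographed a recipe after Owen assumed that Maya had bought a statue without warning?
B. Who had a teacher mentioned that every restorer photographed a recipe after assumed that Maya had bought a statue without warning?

In B, the wh-phrase is extracted from inside an adjunct island (introduced by "after"), which blocks movement.
In A, the extraction path crosses only that-complement boundaries, which are transparent.
So A is grammatical.

A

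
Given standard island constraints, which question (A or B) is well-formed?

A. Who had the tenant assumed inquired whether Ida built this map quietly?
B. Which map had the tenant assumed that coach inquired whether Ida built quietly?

In B, the wh-phrase is extracted from inside a wh-island (introduced by "whether"), which blocks movement.
In A, the extraction path crosses only that-complement boundaries, which are transparent.
So A is grammatical.

A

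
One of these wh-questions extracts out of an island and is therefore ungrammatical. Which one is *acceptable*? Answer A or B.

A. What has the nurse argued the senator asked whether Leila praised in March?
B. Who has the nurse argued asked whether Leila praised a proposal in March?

In A, the wh-phrase is extracted from inside a wh-island (introduced by "whether"), which blocks movement.
In B, the extraction path crosses only that-complement boundaries, which are transparent.
So B is grammatical.

B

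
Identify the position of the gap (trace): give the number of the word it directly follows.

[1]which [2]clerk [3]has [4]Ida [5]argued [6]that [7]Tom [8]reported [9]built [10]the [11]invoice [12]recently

8

The displaced element is "which clerk" (word 2).
It is linked across 2 clause boundaries (that → Ø).
It functions as the subject of "built", so the gap sits immediately after word 8 ("reported").
Base order: Ida has argued that Tom reported that which clerk built the invoice recently.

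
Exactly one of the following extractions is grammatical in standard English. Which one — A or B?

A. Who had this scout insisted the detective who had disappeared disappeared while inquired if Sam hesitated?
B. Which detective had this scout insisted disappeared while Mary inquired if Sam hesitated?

In A, the wh-phrase is extracted from inside an adjunct island (introduced by "while"), which blocks movement.
In B, the extraction path crosses only that-complement boundaries, which are transparent.
So B is grammatical.

B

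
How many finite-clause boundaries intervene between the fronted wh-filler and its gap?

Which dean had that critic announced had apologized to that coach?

"which dean" is extracted from the subject of "apologized".
Boundaries crossed, outermost first: [Ø] — 1 in total.

1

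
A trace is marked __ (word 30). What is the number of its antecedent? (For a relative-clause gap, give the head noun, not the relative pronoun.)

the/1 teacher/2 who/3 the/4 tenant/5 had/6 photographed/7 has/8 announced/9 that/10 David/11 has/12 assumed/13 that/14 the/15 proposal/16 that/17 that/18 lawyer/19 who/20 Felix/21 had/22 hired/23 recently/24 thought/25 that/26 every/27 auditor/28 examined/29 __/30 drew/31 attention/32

16

The gap at 30 is the object of "examined", inside a relative clause.
The relative pronoun is "that" (word 17); it is bound by the head noun immediately before it.
Its filler is the head noun "proposal", at word 16.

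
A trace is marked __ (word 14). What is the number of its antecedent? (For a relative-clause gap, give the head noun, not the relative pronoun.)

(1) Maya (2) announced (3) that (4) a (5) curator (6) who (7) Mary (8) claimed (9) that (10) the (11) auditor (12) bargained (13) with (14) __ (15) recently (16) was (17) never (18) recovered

5

The gap at 14 is the prepositional object of "bargained", inside a relative clause.
The relative pronoun is "who" (word 6); it is bound by the head noun immediately before it.
Its filler is the head noun "curator", at word 5.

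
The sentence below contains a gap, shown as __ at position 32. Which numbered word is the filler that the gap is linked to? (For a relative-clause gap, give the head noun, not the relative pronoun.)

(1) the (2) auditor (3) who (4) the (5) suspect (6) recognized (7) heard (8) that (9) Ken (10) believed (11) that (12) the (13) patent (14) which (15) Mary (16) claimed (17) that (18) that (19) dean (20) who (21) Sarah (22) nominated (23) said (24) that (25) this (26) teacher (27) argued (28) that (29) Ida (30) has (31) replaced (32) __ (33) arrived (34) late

13

The gap at 32 is the object of "replaced", inside a relative clause.
The relative pronoun is "which" (word 14); it is bound by the head noun immediately before it.
Its filler is the head noun "patent", at word 13.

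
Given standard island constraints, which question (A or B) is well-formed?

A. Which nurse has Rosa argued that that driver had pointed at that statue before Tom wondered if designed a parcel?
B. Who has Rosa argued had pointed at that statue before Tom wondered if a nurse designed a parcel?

B

In A, the wh-phrase is extracted from inside an adjunct island (introduced by "before"), which blocks movement.
In B, the extraction path crosses only that-complement boundaries, which are transparent.
So B is grammatical.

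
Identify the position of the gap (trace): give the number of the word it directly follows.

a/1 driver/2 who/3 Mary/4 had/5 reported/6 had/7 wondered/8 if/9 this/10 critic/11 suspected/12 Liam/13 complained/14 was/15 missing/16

6

The displaced element is "a driver" (word 2).
It is linked across 1 clause boundary (Ø).
It functions as the subject of "wondered", so the gap sits immediately after word 6 ("reported").
Base order: Mary had reported that a driver had wondered if this critic suspected Liam complained.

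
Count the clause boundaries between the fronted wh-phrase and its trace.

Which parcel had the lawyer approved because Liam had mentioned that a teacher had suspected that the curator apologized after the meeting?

0

"which parcel" originates inside the matrix clause — no clause boundary is crossed.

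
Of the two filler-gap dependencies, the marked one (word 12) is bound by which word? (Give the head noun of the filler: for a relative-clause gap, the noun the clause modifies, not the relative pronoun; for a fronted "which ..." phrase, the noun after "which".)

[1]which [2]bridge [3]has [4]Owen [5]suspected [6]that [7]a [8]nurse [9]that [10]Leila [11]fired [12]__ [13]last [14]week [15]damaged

The marked gap is inside the relative clause, the direct object of "fired".
Its filler is the head noun "nurse" (via "that"), at word 8.
(The other dependency links word 2 to a gap after word 15.)

8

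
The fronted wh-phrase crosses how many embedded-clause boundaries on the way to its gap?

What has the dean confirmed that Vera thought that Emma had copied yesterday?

2

"what" is extracted from the object of "copied".
Boundaries crossed, outermost first: [that], [that] — 2 in total.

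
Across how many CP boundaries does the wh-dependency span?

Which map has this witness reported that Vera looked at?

1

"which map" is extracted from the PP object of "looked".
Boundaries crossed, outermost first: [that] — 1 in total.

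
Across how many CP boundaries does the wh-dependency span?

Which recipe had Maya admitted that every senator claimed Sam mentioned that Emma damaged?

"which recipe" is extracted from the object of "damaged".
Boundaries crossed, outermost first: [that], [Ø], [that] — 3 in total.

3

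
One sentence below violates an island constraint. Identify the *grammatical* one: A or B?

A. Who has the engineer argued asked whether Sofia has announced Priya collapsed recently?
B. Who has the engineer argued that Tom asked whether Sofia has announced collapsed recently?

A

In B, the wh-phrase is extracted from inside a wh-island (introduced by "whether"), which blocks movement.
In A, the extraction path crosses only that-complement boundaries, which are transparent.
So A is grammatical.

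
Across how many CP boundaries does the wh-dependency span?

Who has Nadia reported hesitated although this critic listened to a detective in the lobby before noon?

1

"who" is extracted from the subject of "hesitated".
Boundaries crossed, outermost first: [Ø] — 1 in total.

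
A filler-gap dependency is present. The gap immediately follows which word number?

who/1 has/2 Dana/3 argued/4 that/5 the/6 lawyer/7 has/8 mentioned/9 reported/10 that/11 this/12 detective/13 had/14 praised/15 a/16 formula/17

9

The displaced element is "who" (word 1).
It is linked across 2 clause boundaries (that → Ø).
It functions as the subject of "reported", so the gap sits immediately after word 9 ("mentioned").
Base order: Dana has argued that the lawyer has mentioned that who reported that this detective had praised a formula.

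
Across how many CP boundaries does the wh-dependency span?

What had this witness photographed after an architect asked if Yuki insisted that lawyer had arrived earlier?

"what" originates inside the matrix clause — no clause boundary is crossed.

0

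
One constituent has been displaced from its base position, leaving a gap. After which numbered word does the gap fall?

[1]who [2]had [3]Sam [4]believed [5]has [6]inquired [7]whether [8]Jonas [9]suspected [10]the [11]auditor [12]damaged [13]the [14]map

4

The displaced element is "who" (word 1).
It is linked across 1 clause boundary (Ø).
It functions as the subject of "inquired", so the gap sits immediately after word 4 ("believed").
Base order: Sam had believed that who has inquired whether Jonas suspected the auditor damaged the map.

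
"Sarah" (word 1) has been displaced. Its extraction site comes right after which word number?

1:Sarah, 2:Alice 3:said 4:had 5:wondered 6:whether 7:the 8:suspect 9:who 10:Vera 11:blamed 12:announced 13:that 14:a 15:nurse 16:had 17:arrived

The displaced element is "Sarah" (word 1).
It is linked across 1 clause boundary (Ø).
It functions as the subject of "wondered", so the gap sits immediately after word 3 ("said").
Base order: Alice said Sarah had wondered whether the suspect who Vera blamed announced that a nurse had arrived.

3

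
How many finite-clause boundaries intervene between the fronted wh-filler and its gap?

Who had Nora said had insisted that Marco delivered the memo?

"who" is extracted from the subject of "insisted".
Boundaries crossed, outermost first: [Ø] — 1 in total.

1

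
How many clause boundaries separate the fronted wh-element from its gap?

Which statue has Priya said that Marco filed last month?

1

"which statue" is extracted from the object of "filed".
Boundaries crossed, outermost first: [that] — 1 in total.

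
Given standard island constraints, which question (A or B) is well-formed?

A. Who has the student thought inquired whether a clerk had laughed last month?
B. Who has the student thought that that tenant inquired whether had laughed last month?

In B, the wh-phrase is extracted from inside a wh-island (introduced by "whether"), which blocks movement.
In A, the extraction path crosses only that-complement boundaries, which are transparent.
So A is grammatical.

A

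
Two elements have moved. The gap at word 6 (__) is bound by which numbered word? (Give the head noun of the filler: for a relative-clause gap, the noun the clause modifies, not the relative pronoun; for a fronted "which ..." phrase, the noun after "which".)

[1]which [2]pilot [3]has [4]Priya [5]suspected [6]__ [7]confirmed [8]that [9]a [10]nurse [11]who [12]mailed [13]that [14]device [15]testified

2

The marked gap is the subject of "confirmed".
Its filler is the fronted wh-phrase "which pilot", at word 2.
(The other dependency links word 10 to a gap after word 11.)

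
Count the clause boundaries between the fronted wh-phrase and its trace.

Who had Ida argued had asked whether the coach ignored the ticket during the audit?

1

"who" is extracted from the subject of "asked".
Boundaries crossed, outermost first: [Ø] — 1 in total.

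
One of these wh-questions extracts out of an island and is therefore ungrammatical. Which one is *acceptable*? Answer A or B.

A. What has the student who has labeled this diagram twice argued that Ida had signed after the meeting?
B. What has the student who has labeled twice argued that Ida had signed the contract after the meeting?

A

In B, the wh-phrase is extracted from inside a complex-NP island (relative clause) (introduced by "who"), which blocks movement.
In A, the extraction path crosses only that-complement boundaries, which are transparent.
So A is grammatical.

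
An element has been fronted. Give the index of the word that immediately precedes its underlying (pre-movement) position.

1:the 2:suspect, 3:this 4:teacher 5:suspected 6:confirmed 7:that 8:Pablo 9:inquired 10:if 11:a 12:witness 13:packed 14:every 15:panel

5

The displaced element is "the suspect" (word 2).
It is linked across 1 clause boundary (Ø).
It functions as the subject of "confirmed", so the gap sits immediately after word 5 ("suspected").
Base order: This teacher suspected that the suspect confirmed that Pablo inquired if a witness packed every panel.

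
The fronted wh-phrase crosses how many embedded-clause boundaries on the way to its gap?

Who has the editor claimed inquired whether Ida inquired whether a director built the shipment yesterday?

1

"who" is extracted from the subject of "inquired".
Boundaries crossed, outermost first: [Ø] — 1 in total.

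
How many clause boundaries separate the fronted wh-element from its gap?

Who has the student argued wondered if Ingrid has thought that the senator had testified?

"who" is extracted from the subject of "wondered".
Boundaries crossed, outermost first: [Ø] — 1 in total.

1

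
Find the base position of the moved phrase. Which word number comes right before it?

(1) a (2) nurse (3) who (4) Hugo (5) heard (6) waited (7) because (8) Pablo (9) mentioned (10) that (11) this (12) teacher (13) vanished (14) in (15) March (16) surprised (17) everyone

5

The displaced element is "a nurse" (word 2).
It is linked across 1 clause boundary (Ø).
It functions as the subject of "waited", so the gap sits immediately after word 5 ("heard").
Base order: Hugo heard a nurse waited because Pablo mentioned that this teacher vanished in March.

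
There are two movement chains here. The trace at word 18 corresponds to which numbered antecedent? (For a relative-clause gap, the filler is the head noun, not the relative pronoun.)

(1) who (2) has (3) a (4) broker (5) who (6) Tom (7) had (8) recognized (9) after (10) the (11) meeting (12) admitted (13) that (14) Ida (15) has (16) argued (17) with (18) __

1

The marked gap is the object of the preposition "with" of "argued".
Its filler is the fronted wh-phrase "who", at word 1.
(The other dependency links word 4 to a gap after word 8.)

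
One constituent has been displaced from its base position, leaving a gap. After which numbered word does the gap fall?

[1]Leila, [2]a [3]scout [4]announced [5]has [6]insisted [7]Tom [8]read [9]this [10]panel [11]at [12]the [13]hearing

The displaced element is "Leila" (word 1).
It is linked across 1 clause boundary (Ø).
It functions as the subject of "insisted", so the gap sits immediately after word 4 ("announced").
Base order: A scout announced that Leila has insisted Tom read this panel at the hearing.

4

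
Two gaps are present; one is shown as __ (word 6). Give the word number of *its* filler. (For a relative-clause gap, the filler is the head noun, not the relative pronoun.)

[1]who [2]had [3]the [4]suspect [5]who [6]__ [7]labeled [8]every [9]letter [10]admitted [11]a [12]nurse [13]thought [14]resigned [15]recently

The marked gap is inside the relative clause, the subject of "labeled".
Its filler is the head noun "suspect" (via "who"), at word 4.
(The other dependency links word 1 to a gap after word 13.)

4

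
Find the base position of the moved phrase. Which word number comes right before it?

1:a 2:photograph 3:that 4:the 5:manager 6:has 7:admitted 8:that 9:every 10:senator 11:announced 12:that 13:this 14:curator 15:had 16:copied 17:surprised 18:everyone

The displaced element is "a photograph" (word 2).
It is linked across 2 clause boundaries (that → that).
It functions as the direct object of "copied", so the gap sits immediately after word 16 ("copied").
Base order: The manager has admitted that every senator announced that this curator had copied a photograph.

16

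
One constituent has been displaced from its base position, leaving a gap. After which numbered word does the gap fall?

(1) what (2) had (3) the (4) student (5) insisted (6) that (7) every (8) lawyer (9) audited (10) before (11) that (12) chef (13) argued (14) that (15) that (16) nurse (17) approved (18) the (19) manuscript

The displaced element is "what" (word 1).
It is linked across 1 clause boundary (that).
It functions as the direct object of "audited", so the gap sits immediately after word 9 ("audited").
Base order: The student had insisted that every lawyer audited what before that chef argued that that nurse approved the manuscript.

9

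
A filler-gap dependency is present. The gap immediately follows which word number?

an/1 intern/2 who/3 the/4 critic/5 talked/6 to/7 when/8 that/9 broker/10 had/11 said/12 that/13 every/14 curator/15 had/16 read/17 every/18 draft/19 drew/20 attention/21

7

The displaced element is "an intern" (word 2).
It functions as the object of the preposition "to" of "talked", so the gap sits immediately after word 7 ("to").
Base order: The critic talked to an intern when that broker had said that every curator had read every draft.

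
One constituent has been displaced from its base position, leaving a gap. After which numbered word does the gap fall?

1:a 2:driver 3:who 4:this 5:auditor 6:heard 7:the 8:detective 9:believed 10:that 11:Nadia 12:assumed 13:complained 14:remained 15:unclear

The displaced element is "a driver" (word 2).
It is linked across 3 clause boundaries (Ø → that → Ø).
It functions as the subject of "complained", so the gap sits immediately after word 12 ("assumed").
Base order: This auditor heard the detective believed that Nadia assumed that a driver complained.

12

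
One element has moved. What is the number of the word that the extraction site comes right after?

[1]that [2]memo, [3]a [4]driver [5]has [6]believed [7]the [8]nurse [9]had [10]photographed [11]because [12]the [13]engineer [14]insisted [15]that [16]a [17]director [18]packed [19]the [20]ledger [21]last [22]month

The displaced element is "that memo" (word 2).
It is linked across 1 clause boundary (Ø).
It functions as the direct object of "photographed", so the gap sits immediately after word 10 ("photographed").
Base order: A driver has believed the nurse had photographed that memo because the engineer insisted that a director packed the ledger last month.

10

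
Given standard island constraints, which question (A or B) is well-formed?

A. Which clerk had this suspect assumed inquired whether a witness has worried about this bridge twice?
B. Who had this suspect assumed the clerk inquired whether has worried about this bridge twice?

A

In B, the wh-phrase is extracted from inside a wh-island (introduced by "whether"), which blocks movement.
In A, the extraction path crosses only that-complement boundaries, which are transparent.
So A is grammatical.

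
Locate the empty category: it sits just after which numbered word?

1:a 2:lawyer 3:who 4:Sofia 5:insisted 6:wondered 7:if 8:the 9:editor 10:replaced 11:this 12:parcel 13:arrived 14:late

5

The displaced element is "a lawyer" (word 2).
It is linked across 1 clause boundary (Ø).
It functions as the subject of "wondered", so the gap sits immediately after word 5 ("insisted").
Base order: Sofia insisted a lawyer wondered if the editor replaced this parcel.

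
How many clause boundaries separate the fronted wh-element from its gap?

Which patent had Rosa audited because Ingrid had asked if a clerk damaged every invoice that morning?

"which patent" originates inside the matrix clause — no clause boundary is crossed.

0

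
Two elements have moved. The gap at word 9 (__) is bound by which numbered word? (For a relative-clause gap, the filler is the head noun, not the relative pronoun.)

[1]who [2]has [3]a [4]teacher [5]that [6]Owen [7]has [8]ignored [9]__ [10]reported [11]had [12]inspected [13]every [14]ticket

4

The marked gap is inside the relative clause, the direct object of "ignored".
Its filler is the head noun "teacher" (via "that"), at word 4.
(The other dependency links word 1 to a gap after word 10.)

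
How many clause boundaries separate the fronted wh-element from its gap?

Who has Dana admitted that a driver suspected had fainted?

2

"who" is extracted from the subject of "fainted".
Boundaries crossed, outermost first: [that], [Ø] — 2 in total.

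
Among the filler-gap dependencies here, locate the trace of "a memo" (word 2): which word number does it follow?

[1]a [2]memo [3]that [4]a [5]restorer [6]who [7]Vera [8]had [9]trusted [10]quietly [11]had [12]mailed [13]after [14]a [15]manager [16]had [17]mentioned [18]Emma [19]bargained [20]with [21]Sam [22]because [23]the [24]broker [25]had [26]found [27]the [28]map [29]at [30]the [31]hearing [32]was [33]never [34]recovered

The displaced element is "a memo" (word 2).
It functions as the direct object of "mailed", so the gap sits immediately after word 12 ("mailed").
Base order: A restorer who Vera had trusted quietly had mailed a memo after a manager had mentioned Emma bargained with Sam because the broker had found the map at the hearing.

12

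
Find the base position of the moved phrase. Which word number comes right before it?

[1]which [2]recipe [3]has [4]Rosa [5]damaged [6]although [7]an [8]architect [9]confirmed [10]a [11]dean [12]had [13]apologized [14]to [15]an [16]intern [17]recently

The displaced element is "which recipe" (word 2).
It functions as the direct object of "damaged", so the gap sits immediately after word 5 ("damaged").
Base order: Rosa has damaged which recipe although an architect confirmed a dean had apologized to an intern recently.

5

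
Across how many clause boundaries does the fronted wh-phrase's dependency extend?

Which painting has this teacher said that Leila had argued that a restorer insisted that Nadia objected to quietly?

"which painting" is extracted from the PP object of "objected".
Boundaries crossed, outermost first: [that], [that], [that] — 3 in total.

3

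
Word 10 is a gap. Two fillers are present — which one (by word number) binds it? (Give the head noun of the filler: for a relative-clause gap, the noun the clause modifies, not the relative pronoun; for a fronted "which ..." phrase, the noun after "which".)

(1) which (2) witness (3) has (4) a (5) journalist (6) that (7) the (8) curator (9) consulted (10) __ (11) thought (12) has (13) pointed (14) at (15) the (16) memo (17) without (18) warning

The marked gap is inside the relative clause, the direct object of "consulted".
Its filler is the head noun "journalist" (via "that"), at word 5.
(The other dependency links word 2 to a gap after word 11.)

5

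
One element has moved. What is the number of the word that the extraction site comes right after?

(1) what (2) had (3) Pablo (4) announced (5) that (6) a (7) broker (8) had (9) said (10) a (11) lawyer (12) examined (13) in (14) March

12

The displaced element is "what" (word 1).
It is linked across 2 clause boundaries (that → Ø).
It functions as the direct object of "examined", so the gap sits immediately after word 12 ("examined").
Base order: Pablo had announced that a broker had said a lawyer examined what in March.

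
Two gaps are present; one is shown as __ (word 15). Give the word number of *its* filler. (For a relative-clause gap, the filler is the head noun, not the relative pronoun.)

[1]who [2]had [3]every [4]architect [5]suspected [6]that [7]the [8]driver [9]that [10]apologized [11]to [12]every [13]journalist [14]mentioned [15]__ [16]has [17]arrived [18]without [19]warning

1

The marked gap is the subject of "arrived".
Its filler is the fronted wh-phrase "who", at word 1.
(The other dependency links word 8 to a gap after word 9.)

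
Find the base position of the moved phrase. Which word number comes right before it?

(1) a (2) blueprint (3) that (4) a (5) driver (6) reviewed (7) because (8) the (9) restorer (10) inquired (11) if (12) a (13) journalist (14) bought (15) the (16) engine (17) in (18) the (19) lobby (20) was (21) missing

The displaced element is "a blueprint" (word 2).
It functions as the direct object of "reviewed", so the gap sits immediately after word 6 ("reviewed").
Base order: A driver reviewed a blueprint because the restorer inquired if a journalist bought the engine in the lobby.

6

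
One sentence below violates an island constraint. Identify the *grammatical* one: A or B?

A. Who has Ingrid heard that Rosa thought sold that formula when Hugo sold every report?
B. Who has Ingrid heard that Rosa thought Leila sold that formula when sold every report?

A

In B, the wh-phrase is extracted from inside an adjunct island (introduced by "when"), which blocks movement.
In A, the extraction path crosses only that-complement boundaries, which are transparent.
So A is grammatical.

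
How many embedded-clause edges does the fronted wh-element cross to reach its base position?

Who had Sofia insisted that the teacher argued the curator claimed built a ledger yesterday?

3

"who" is extracted from the subject of "built".
Boundaries crossed, outermost first: [that], [Ø], [Ø] — 3 in total.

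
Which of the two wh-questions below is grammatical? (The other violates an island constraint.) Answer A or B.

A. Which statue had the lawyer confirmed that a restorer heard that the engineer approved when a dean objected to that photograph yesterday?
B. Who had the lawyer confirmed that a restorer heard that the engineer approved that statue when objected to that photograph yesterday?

In B, the wh-phrase is extracted from inside an adjunct island (introduced by "when"), which blocks movement.
In A, the extraction path crosses only that-complement boundaries, which are transparent.
So A is grammatical.

A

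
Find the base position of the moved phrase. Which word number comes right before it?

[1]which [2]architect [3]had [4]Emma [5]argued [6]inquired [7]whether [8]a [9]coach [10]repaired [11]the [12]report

The displaced element is "which architect" (word 2).
It is linked across 1 clause boundary (Ø).
It functions as the subject of "inquired", so the gap sits immediately after word 5 ("argued").
Base order: Emma had argued which architect inquired whether a coach repaired the report.

5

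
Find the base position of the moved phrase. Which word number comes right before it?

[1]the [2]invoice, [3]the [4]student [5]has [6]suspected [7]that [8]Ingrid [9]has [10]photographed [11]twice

10

The displaced element is "the invoice" (word 2).
It is linked across 1 clause boundary (that).
It functions as the direct object of "photographed", so the gap sits immediately after word 10 ("photographed").
Base order: The student has suspected that Ingrid has photographed the invoice twice.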